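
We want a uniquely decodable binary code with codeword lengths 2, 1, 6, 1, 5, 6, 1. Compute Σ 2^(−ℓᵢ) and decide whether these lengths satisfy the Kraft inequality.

1.8125; no

With common denominator 2^6 = 64: Σ 2^(−ℓᵢ) = 16/64 + 32/64 + 1/64 + 32/64 + 2/64 + 1/64 + 32/64 = 116/64 = 1.8125.
Kraft's inequality requires Σ ≤ 1; here Σ = 1.8125 > 1, so no such prefix code exists.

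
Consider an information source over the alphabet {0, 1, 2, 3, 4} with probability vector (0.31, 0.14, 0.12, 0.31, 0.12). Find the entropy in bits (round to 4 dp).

2.1788 bits

H = −Σ pᵢ log₂ pᵢ.
−0.31·log₂(0.31) = 0.5238
−0.14·log₂(0.14) = 0.3971
−0.12·log₂(0.12) = 0.3671
−0.31·log₂(0.31) = 0.5238
−0.12·log₂(0.12) = 0.3671
Sum ≈ 2.1788 → 2.1788 bits.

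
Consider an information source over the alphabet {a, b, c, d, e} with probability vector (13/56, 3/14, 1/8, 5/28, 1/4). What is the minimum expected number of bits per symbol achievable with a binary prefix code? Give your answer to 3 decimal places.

Repeatedly combine the two least-probable nodes; the expected code length is the sum of the merged weights.
merge 1/8 + 5/28 → 17/56
merge 3/14 + 13/56 → 25/56
merge 1/4 + 17/56 → 31/56
merge 25/56 + 31/56 → 1
L = 17/56 + 25/56 + 31/56 + 1 = 129/56 ≈ 2.304 bits/symbol.

2.304 bits/symbol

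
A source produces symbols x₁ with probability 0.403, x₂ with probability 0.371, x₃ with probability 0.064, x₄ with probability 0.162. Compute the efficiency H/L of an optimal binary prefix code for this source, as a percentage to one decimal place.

95.4%

Entropy H = −Σ p log₂ p ≈ 1.7383 bits.
Huffman merges: 8/125+81/500→113/500; 113/500+371/1000→597/1000; 403/1000+597/1000→1. L = 1823/1000 ≈ 1.8230.
Efficiency = H/L = 1.7383/1.8230 = 95.4%.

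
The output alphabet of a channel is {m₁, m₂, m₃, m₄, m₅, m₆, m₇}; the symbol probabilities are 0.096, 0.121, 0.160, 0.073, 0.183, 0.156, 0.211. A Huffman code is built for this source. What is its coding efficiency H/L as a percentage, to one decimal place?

98.5%

Entropy H = −Σ p log₂ p ≈ 2.7320 bits.
Huffman merges: 73/1000+12/125→169/1000; 121/1000+39/250→277/1000; 4/25+169/1000→329/1000; 183/1000+211/1000→197/500; 277/1000+329/1000→303/500; 197/500+303/500→1. L = 111/40 ≈ 2.7750.
Efficiency = H/L = 2.7320/2.7750 = 98.5%.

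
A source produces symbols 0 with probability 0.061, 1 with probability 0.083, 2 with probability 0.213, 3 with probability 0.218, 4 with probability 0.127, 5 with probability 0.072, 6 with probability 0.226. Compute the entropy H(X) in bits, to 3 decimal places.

H = −Σ pᵢ log₂ pᵢ.
−0.061·log₂(0.061) = 0.2461
−0.083·log₂(0.083) = 0.2980
−0.213·log₂(0.213) = 0.4752
−0.218·log₂(0.218) = 0.4791
−0.127·log₂(0.127) = 0.3781
−0.072·log₂(0.072) = 0.2733
−0.226·log₂(0.226) = 0.4849
Sum ≈ 2.6348 → 2.635 bits.

2.635 bits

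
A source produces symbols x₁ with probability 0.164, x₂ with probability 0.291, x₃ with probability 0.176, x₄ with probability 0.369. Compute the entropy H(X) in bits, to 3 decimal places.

1.918 bits

H = −Σ pᵢ log₂ pᵢ.
−0.164·log₂(0.164) = 0.4278
−0.291·log₂(0.291) = 0.5182
−0.176·log₂(0.176) = 0.4411
−0.369·log₂(0.369) = 0.5307
Sum ≈ 1.9178 → 1.918 bits.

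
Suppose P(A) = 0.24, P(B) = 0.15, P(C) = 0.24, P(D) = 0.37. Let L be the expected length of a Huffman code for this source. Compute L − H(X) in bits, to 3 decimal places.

Entropy H = −Σ p log₂ p ≈ 1.9295 bits.
Huffman merges: 3/20+6/25→39/100; 6/25+37/100→61/100; 39/100+61/100→1. L = 2 ≈ 2.0000.
L − H = 2.0000 − 1.9295 = 0.070 bits.

0.070 bits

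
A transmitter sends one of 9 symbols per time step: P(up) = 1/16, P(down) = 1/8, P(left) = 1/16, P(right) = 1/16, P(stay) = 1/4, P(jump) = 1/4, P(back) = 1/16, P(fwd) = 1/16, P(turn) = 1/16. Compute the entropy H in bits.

2.875 bits

Each probability is a power of 1/2, so log₂(1/p) is an integer.
H = Σ p·log₂(1/p) = 1/16·4 + 1/8·3 + 1/16·4 + 1/16·4 + 1/4·2 + 1/4·2 + 1/16·4 + 1/16·4 + 1/16·4 = 2.875 bits.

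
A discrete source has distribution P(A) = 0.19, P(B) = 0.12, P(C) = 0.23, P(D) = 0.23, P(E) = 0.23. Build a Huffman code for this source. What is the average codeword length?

Repeatedly combine the two least-probable nodes; the expected code length is the sum of the merged weights.
merge 3/25 + 19/100 → 31/100
merge 23/100 + 23/100 → 23/50
merge 23/100 + 31/100 → 27/50
merge 23/50 + 27/50 → 1
L = 31/100 + 23/50 + 27/50 + 1 = 231/100 = 2.31 bits/symbol.

2.31 bits/symbol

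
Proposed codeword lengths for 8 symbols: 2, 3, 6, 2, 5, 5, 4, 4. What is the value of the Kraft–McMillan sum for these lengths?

0.828125

With common denominator 2^6 = 64: Σ 2^(−ℓᵢ) = 16/64 + 8/64 + 1/64 + 16/64 + 2/64 + 2/64 + 4/64 + 4/64 = 53/64 = 0.828125.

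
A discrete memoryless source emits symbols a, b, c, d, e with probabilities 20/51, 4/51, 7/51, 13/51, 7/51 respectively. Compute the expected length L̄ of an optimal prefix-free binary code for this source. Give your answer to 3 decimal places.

2.176 bits/symbol

Repeatedly combine the two least-probable nodes; the expected code length is the sum of the merged weights.
merge 4/51 + 7/51 → 11/51
merge 7/51 + 11/51 → 6/17
merge 13/51 + 6/17 → 31/51
merge 20/51 + 31/51 → 1
L = 11/51 + 6/17 + 31/51 + 1 = 37/17 ≈ 2.176 bits/symbol.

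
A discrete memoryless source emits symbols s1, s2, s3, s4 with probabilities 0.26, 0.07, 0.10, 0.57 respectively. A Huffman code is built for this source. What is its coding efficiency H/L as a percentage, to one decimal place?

Entropy H = −Σ p log₂ p ≈ 1.5683 bits.
Huffman merges: 7/100+1/10→17/100; 17/100+13/50→43/100; 43/100+57/100→1. L = 8/5 ≈ 1.6000.
Efficiency = H/L = 1.5683/1.6000 = 98.0%.

98.0%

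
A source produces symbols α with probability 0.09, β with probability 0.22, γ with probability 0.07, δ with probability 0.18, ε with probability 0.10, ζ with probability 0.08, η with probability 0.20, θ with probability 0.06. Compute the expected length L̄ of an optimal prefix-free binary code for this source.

Repeatedly combine the two least-probable nodes; the expected code length is the sum of the merged weights.
merge 3/50 + 7/100 → 13/100
merge 2/25 + 9/100 → 17/100
merge 1/10 + 13/100 → 23/100
merge 17/100 + 9/50 → 7/20
merge 1/5 + 11/50 → 21/50
merge 23/100 + 7/20 → 29/50
merge 21/50 + 29/50 → 1
L = 13/100 + 17/100 + 23/100 + 7/20 + 21/50 + 29/50 + 1 = 72/25 = 2.88 bits/symbol.

2.88 bits/symbol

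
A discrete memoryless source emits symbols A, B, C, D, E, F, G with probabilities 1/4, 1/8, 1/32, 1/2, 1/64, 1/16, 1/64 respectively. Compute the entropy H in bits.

Each probability is a power of 1/2, so log₂(1/p) is an integer.
H = Σ p·log₂(1/p) = 1/4·2 + 1/8·3 + 1/32·5 + 1/2·1 + 1/64·6 + 1/16·4 + 1/64·6 = 1.96875 bits.

1.96875 bits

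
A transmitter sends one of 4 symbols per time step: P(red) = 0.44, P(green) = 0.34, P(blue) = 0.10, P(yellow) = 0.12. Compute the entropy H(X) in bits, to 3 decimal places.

H = −Σ pᵢ log₂ pᵢ.
−0.44·log₂(0.44) = 0.5211
−0.34·log₂(0.34) = 0.5292
−0.10·log₂(0.10) = 0.3322
−0.12·log₂(0.12) = 0.3671
Sum ≈ 1.7496 → 1.750 bits.

1.750 bits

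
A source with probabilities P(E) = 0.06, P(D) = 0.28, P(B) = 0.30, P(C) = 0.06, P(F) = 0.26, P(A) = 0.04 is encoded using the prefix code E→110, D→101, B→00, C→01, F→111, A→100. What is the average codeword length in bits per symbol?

2.64 bits/symbol

L̄ = Σ pᵢ·ℓᵢ = 0.06·3 + 0.28·3 + 0.30·2 + 0.06·2 + 0.26·3 + 0.04·3 = 2.64 bits/symbol.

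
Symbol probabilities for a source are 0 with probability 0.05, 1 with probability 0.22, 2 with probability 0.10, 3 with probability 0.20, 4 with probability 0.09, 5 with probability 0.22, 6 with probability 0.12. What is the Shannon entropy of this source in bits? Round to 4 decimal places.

2.6535 bits

H = −Σ pᵢ log₂ pᵢ.
−0.05·log₂(0.05) = 0.2161
−0.22·log₂(0.22) = 0.4806
−0.10·log₂(0.10) = 0.3322
−0.20·log₂(0.20) = 0.4644
−0.09·log₂(0.09) = 0.3127
−0.22·log₂(0.22) = 0.4806
−0.12·log₂(0.12) = 0.3671
Sum ≈ 2.6535 → 2.6535 bits.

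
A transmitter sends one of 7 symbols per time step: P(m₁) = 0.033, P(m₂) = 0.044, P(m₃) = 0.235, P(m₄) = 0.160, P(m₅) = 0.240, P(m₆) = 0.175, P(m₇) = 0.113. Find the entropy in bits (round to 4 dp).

2.5643 bits

H = −Σ pᵢ log₂ pᵢ.
−0.033·log₂(0.033) = 0.1624
−0.044·log₂(0.044) = 0.1983
−0.235·log₂(0.235) = 0.4910
−0.160·log₂(0.160) = 0.4230
−0.240·log₂(0.240) = 0.4941
−0.175·log₂(0.175) = 0.4401
−0.113·log₂(0.113) = 0.3555
Sum ≈ 2.5643 → 2.5643 bits.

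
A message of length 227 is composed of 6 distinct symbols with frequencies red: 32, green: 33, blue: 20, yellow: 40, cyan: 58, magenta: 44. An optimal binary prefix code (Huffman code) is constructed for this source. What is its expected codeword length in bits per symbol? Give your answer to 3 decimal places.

2.551 bits/symbol

Probabilities are the counts divided by 227.
Repeatedly combine the two least-probable nodes; the expected code length is the sum of the merged weights.
merge 20/227 + 32/227 → 52/227
merge 33/227 + 40/227 → 73/227
merge 44/227 + 52/227 → 96/227
merge 58/227 + 73/227 → 131/227
merge 96/227 + 131/227 → 1
L = 52/227 + 73/227 + 96/227 + 131/227 + 1 = 579/227 ≈ 2.551 bits/symbol.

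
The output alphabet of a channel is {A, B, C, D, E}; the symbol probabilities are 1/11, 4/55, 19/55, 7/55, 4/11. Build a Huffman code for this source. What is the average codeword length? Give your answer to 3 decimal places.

Repeatedly combine the two least-probable nodes; the expected code length is the sum of the merged weights.
merge 4/55 + 1/11 → 9/55
merge 7/55 + 9/55 → 16/55
merge 16/55 + 19/55 → 7/11
merge 4/11 + 7/11 → 1
L = 9/55 + 16/55 + 7/11 + 1 = 23/11 ≈ 2.091 bits/symbol.

2.091 bits/symbol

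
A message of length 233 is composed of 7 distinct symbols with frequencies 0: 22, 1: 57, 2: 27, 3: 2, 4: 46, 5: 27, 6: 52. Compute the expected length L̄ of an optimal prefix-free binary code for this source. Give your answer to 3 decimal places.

Probabilities are the counts divided by 233.
Repeatedly combine the two least-probable nodes; the expected code length is the sum of the merged weights.
merge 2/233 + 22/233 → 24/233
merge 24/233 + 27/233 → 51/233
merge 27/233 + 46/233 → 73/233
merge 51/233 + 52/233 → 103/233
merge 57/233 + 73/233 → 130/233
merge 103/233 + 130/233 → 1
L = 24/233 + 51/233 + 73/233 + 103/233 + 130/233 + 1 = 614/233 ≈ 2.635 bits/symbol.

2.635 bits/symbol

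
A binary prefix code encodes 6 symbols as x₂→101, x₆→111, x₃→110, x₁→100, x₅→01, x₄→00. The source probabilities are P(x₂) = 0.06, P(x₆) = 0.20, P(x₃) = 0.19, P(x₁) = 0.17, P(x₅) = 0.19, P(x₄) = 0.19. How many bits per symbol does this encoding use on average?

L̄ = Σ pᵢ·ℓᵢ = 0.06·3 + 0.20·3 + 0.19·3 + 0.17·3 + 0.19·2 + 0.19·2 = 2.62 bits/symbol.

2.62 bits/symbol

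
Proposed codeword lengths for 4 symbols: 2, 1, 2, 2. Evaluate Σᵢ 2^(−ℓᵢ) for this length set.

1.25

With common denominator 2^2 = 4: Σ 2^(−ℓᵢ) = 1/4 + 2/4 + 1/4 + 1/4 = 5/4 = 1.25.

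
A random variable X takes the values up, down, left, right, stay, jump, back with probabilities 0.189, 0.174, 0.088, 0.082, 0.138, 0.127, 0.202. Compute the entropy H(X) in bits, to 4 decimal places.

2.7362 bits

H = −Σ pᵢ log₂ pᵢ.
−0.189·log₂(0.189) = 0.4543
−0.174·log₂(0.174) = 0.4390
−0.088·log₂(0.088) = 0.3086
−0.082·log₂(0.082) = 0.2959
−0.138·log₂(0.138) = 0.3943
−0.127·log₂(0.127) = 0.3781
−0.202·log₂(0.202) = 0.4661
Sum ≈ 2.7362 → 2.7362 bits.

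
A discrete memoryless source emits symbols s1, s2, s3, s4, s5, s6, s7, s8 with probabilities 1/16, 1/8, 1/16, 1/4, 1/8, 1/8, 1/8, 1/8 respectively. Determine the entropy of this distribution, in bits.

2.875 bits

Each probability is a power of 1/2, so log₂(1/p) is an integer.
H = Σ p·log₂(1/p) = 1/16·4 + 1/8·3 + 1/16·4 + 1/4·2 + 1/8·3 + 1/8·3 + 1/8·3 + 1/8·3 = 2.875 bits.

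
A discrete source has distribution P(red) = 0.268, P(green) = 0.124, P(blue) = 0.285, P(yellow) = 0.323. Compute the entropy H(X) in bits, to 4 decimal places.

1.9253 bits

H = −Σ pᵢ log₂ pᵢ.
−0.268·log₂(0.268) = 0.5091
−0.124·log₂(0.124) = 0.3734
−0.285·log₂(0.285) = 0.5161
−0.323·log₂(0.323) = 0.5266
Sum ≈ 1.9253 → 1.9253 bits.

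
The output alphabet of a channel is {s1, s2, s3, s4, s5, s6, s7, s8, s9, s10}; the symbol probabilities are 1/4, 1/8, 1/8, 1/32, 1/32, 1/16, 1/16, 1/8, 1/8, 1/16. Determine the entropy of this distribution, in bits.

Each probability is a power of 1/2, so log₂(1/p) is an integer.
H = Σ p·log₂(1/p) = 1/4·2 + 1/8·3 + 1/8·3 + 1/32·5 + 1/32·5 + 1/16·4 + 1/16·4 + 1/8·3 + 1/8·3 + 1/16·4 = 3.0625 bits.

3.0625 bits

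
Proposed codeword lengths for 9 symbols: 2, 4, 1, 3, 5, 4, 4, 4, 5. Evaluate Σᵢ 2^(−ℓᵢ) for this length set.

With common denominator 2^5 = 32: Σ 2^(−ℓᵢ) = 8/32 + 2/32 + 16/32 + 4/32 + 1/32 + 2/32 + 2/32 + 2/32 + 1/32 = 38/32 = 1.1875.

1.1875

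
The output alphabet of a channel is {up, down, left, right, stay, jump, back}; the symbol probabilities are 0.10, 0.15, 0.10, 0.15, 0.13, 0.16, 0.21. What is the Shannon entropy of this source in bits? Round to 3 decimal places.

2.764 bits

H = −Σ pᵢ log₂ pᵢ.
−0.10·log₂(0.10) = 0.3322
−0.15·log₂(0.15) = 0.4105
−0.10·log₂(0.10) = 0.3322
−0.15·log₂(0.15) = 0.4105
−0.13·log₂(0.13) = 0.3826
−0.16·log₂(0.16) = 0.4230
−0.21·log₂(0.21) = 0.4728
Sum ≈ 2.7640 → 2.764 bits.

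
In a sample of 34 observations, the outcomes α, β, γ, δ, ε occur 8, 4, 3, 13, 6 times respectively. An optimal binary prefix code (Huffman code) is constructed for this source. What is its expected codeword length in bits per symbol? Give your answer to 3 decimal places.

Probabilities are the counts divided by 34.
Repeatedly combine the two least-probable nodes; the expected code length is the sum of the merged weights.
merge 3/34 + 2/17 → 7/34
merge 3/17 + 7/34 → 13/34
merge 4/17 + 13/34 → 21/34
merge 13/34 + 21/34 → 1
L = 7/34 + 13/34 + 21/34 + 1 = 75/34 ≈ 2.206 bits/symbol.

2.206 bits/symbol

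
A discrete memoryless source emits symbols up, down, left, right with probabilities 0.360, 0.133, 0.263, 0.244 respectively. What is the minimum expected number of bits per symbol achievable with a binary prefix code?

2 bits/symbol

Repeatedly combine the two least-probable nodes; the expected code length is the sum of the merged weights.
merge 133/1000 + 61/250 → 377/1000
merge 263/1000 + 9/25 → 623/1000
merge 377/1000 + 623/1000 → 1
L = 377/1000 + 623/1000 + 1 = 2 bits/symbol.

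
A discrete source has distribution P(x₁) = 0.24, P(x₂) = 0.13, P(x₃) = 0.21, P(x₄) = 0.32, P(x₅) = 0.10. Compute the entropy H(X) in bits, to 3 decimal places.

2.208 bits

H = −Σ pᵢ log₂ pᵢ.
−0.24·log₂(0.24) = 0.4941
−0.13·log₂(0.13) = 0.3826
−0.21·log₂(0.21) = 0.4728
−0.32·log₂(0.32) = 0.5260
−0.10·log₂(0.10) = 0.3322
Sum ≈ 2.2078 → 2.208 bits.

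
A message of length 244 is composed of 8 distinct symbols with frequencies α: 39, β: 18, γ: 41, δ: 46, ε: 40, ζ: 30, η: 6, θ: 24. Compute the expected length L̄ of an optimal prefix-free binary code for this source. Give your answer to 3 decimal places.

Probabilities are the counts divided by 244.
Repeatedly combine the two least-probable nodes; the expected code length is the sum of the merged weights.
merge 3/122 + 9/122 → 6/61
merge 6/61 + 6/61 → 12/61
merge 15/122 + 39/244 → 69/244
merge 10/61 + 41/244 → 81/244
merge 23/122 + 12/61 → 47/122
merge 69/244 + 81/244 → 75/122
merge 47/122 + 75/122 → 1
L = 6/61 + 12/61 + 69/244 + 81/244 + 47/122 + 75/122 + 1 = 355/122 ≈ 2.910 bits/symbol.

2.910 bits/symbol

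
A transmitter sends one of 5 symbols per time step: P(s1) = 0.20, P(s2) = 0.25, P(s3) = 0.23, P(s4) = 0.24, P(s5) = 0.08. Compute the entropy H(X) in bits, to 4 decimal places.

H = −Σ pᵢ log₂ pᵢ.
−0.20·log₂(0.20) = 0.4644
−0.25·log₂(0.25) = 0.5000
−0.23·log₂(0.23) = 0.4877
−0.24·log₂(0.24) = 0.4941
−0.08·log₂(0.08) = 0.2915
Sum ≈ 2.2377 → 2.2377 bits.

2.2377 bits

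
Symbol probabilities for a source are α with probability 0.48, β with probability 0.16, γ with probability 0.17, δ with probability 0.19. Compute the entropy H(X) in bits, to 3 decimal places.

H = −Σ pᵢ log₂ pᵢ.
−0.48·log₂(0.48) = 0.5083
−0.16·log₂(0.16) = 0.4230
−0.17·log₂(0.17) = 0.4346
−0.19·log₂(0.19) = 0.4552
Sum ≈ 1.8211 → 1.821 bits.

1.821 bits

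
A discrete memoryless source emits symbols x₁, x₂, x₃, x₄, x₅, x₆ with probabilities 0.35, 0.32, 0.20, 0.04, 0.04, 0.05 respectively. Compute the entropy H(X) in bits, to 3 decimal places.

H = −Σ pᵢ log₂ pᵢ.
−0.35·log₂(0.35) = 0.5301
−0.32·log₂(0.32) = 0.5260
−0.20·log₂(0.20) = 0.4644
−0.04·log₂(0.04) = 0.1858
−0.04·log₂(0.04) = 0.1858
−0.05·log₂(0.05) = 0.2161
Sum ≈ 2.1081 → 2.108 bits.

2.108 bits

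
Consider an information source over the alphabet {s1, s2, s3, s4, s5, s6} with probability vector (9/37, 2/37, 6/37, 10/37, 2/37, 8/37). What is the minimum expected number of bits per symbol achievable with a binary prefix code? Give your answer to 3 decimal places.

2.378 bits/symbol

Repeatedly combine the two least-probable nodes; the expected code length is the sum of the merged weights.
merge 2/37 + 2/37 → 4/37
merge 4/37 + 6/37 → 10/37
merge 8/37 + 9/37 → 17/37
merge 10/37 + 10/37 → 20/37
merge 17/37 + 20/37 → 1
L = 4/37 + 10/37 + 17/37 + 20/37 + 1 = 88/37 ≈ 2.378 bits/symbol.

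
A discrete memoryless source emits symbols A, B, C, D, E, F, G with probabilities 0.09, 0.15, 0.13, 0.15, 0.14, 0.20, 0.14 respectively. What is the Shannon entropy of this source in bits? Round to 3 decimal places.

2.775 bits

H = −Σ pᵢ log₂ pᵢ.
−0.09·log₂(0.09) = 0.3127
−0.15·log₂(0.15) = 0.4105
−0.13·log₂(0.13) = 0.3826
−0.15·log₂(0.15) = 0.4105
−0.14·log₂(0.14) = 0.3971
−0.20·log₂(0.20) = 0.4644
−0.14·log₂(0.14) = 0.3971
Sum ≈ 2.7750 → 2.775 bits.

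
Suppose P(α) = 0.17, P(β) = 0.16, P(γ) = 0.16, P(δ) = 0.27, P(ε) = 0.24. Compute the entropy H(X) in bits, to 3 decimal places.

H = −Σ pᵢ log₂ pᵢ.
−0.17·log₂(0.17) = 0.4346
−0.16·log₂(0.16) = 0.4230
−0.16·log₂(0.16) = 0.4230
−0.27·log₂(0.27) = 0.5100
−0.24·log₂(0.24) = 0.4941
Sum ≈ 2.2848 → 2.285 bits.

2.285 bits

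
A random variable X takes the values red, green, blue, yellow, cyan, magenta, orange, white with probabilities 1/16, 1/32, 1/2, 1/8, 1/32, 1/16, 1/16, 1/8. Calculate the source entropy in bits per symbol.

2.3125 bits

Each probability is a power of 1/2, so log₂(1/p) is an integer.
H = Σ p·log₂(1/p) = 1/16·4 + 1/32·5 + 1/2·1 + 1/8·3 + 1/32·5 + 1/16·4 + 1/16·4 + 1/8·3 = 2.3125 bits.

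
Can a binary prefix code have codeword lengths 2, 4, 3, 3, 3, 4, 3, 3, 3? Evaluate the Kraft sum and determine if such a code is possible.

1.125; no

With common denominator 2^4 = 16: Σ 2^(−ℓᵢ) = 4/16 + 1/16 + 2/16 + 2/16 + 2/16 + 1/16 + 2/16 + 2/16 + 2/16 = 18/16 = 1.125.
Kraft's inequality requires Σ ≤ 1; here Σ = 1.125 > 1, so no such prefix code exists.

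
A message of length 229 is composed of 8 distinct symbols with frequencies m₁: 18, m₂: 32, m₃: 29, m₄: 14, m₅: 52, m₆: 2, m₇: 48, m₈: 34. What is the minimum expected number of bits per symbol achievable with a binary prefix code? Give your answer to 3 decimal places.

Probabilities are the counts divided by 229.
Repeatedly combine the two least-probable nodes; the expected code length is the sum of the merged weights.
merge 2/229 + 14/229 → 16/229
merge 16/229 + 18/229 → 34/229
merge 29/229 + 32/229 → 61/229
merge 34/229 + 34/229 → 68/229
merge 48/229 + 52/229 → 100/229
merge 61/229 + 68/229 → 129/229
merge 100/229 + 129/229 → 1
L = 16/229 + 34/229 + 61/229 + 68/229 + 100/229 + 129/229 + 1 = 637/229 ≈ 2.782 bits/symbol.

2.782 bits/symbol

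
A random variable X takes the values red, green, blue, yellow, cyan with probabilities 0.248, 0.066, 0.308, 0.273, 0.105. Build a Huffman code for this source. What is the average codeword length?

Repeatedly combine the two least-probable nodes; the expected code length is the sum of the merged weights.
merge 33/500 + 21/200 → 171/1000
merge 171/1000 + 31/125 → 419/1000
merge 273/1000 + 77/250 → 581/1000
merge 419/1000 + 581/1000 → 1
L = 171/1000 + 419/1000 + 581/1000 + 1 = 2171/1000 = 2.171 bits/symbol.

2.171 bits/symbol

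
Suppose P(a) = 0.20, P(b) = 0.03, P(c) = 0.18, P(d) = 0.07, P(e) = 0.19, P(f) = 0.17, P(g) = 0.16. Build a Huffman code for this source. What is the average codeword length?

Repeatedly combine the two least-probable nodes; the expected code length is the sum of the merged weights.
merge 3/100 + 7/100 → 1/10
merge 1/10 + 4/25 → 13/50
merge 17/100 + 9/50 → 7/20
merge 19/100 + 1/5 → 39/100
merge 13/50 + 7/20 → 61/100
merge 39/100 + 61/100 → 1
L = 1/10 + 13/50 + 7/20 + 39/100 + 61/100 + 1 = 271/100 = 2.71 bits/symbol.

2.71 bits/symbol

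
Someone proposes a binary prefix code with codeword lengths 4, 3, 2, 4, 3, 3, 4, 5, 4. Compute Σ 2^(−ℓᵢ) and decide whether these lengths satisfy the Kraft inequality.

With common denominator 2^5 = 32: Σ 2^(−ℓᵢ) = 2/32 + 4/32 + 8/32 + 2/32 + 4/32 + 4/32 + 2/32 + 1/32 + 2/32 = 29/32 = 0.90625.
Kraft's inequality requires Σ ≤ 1; here Σ = 0.90625 ≤ 1, so such a prefix code exists.

0.90625; yes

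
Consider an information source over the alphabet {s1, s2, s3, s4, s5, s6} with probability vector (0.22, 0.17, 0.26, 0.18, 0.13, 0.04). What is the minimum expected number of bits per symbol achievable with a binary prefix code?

Repeatedly combine the two least-probable nodes; the expected code length is the sum of the merged weights.
merge 1/25 + 13/100 → 17/100
merge 17/100 + 17/100 → 17/50
merge 9/50 + 11/50 → 2/5
merge 13/50 + 17/50 → 3/5
merge 2/5 + 3/5 → 1
L = 17/100 + 17/50 + 2/5 + 3/5 + 1 = 251/100 = 2.51 bits/symbol.

2.51 bits/symbol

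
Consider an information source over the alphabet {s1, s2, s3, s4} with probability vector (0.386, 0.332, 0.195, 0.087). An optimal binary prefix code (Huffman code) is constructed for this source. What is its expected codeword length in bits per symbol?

Repeatedly combine the two least-probable nodes; the expected code length is the sum of the merged weights.
merge 87/1000 + 39/200 → 141/500
merge 141/500 + 83/250 → 307/500
merge 193/500 + 307/500 → 1
L = 141/500 + 307/500 + 1 = 237/125 = 1.896 bits/symbol.

1.896 bits/symbol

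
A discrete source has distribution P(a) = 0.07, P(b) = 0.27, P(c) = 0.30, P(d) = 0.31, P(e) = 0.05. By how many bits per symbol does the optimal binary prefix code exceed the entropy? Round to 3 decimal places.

Entropy H = −Σ p log₂ p ≈ 2.0396 bits.
Huffman merges: 1/20+7/100→3/25; 3/25+27/100→39/100; 3/10+31/100→61/100; 39/100+61/100→1. L = 53/25 ≈ 2.1200.
L − H = 2.1200 − 2.0396 = 0.080 bits.

0.080 bits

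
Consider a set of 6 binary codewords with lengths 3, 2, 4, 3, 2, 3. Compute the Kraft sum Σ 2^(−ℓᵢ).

0.9375

With common denominator 2^4 = 16: Σ 2^(−ℓᵢ) = 2/16 + 4/16 + 1/16 + 2/16 + 4/16 + 2/16 = 15/16 = 0.9375.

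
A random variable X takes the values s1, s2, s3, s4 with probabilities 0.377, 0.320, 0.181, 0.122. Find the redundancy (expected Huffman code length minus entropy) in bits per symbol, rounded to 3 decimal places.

Entropy H = −Σ p log₂ p ≈ 1.8732 bits.
Huffman merges: 61/500+181/1000→303/1000; 303/1000+8/25→623/1000; 377/1000+623/1000→1. L = 963/500 ≈ 1.9260.
L − H = 1.9260 − 1.8732 = 0.053 bits.

0.053 bits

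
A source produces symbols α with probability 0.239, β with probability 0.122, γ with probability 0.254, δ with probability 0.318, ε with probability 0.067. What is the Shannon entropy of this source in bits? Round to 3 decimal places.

H = −Σ pᵢ log₂ pᵢ.
−0.239·log₂(0.239) = 0.4935
−0.122·log₂(0.122) = 0.3703
−0.254·log₂(0.254) = 0.5022
−0.318·log₂(0.318) = 0.5256
−0.067·log₂(0.067) = 0.2613
Sum ≈ 2.1529 → 2.153 bits.

2.153 bits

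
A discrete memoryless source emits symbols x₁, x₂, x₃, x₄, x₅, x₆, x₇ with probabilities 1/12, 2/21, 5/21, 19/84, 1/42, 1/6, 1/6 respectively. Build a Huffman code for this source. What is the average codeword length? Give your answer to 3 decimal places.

2.643 bits/symbol

Repeatedly combine the two least-probable nodes; the expected code length is the sum of the merged weights.
merge 1/42 + 1/12 → 3/28
merge 2/21 + 3/28 → 17/84
merge 1/6 + 1/6 → 1/3
merge 17/84 + 19/84 → 3/7
merge 5/21 + 1/3 → 4/7
merge 3/7 + 4/7 → 1
L = 3/28 + 17/84 + 1/3 + 3/7 + 4/7 + 1 = 37/14 ≈ 2.643 bits/symbol.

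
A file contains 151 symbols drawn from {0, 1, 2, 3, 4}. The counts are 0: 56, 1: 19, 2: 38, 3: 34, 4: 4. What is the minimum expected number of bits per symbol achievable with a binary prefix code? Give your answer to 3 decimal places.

Probabilities are the counts divided by 151.
Repeatedly combine the two least-probable nodes; the expected code length is the sum of the merged weights.
merge 4/151 + 19/151 → 23/151
merge 23/151 + 34/151 → 57/151
merge 38/151 + 56/151 → 94/151
merge 57/151 + 94/151 → 1
L = 23/151 + 57/151 + 94/151 + 1 = 325/151 ≈ 2.152 bits/symbol.

2.152 bits/symbol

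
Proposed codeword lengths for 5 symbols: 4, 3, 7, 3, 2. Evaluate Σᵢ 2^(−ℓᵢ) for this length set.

With common denominator 2^7 = 128: Σ 2^(−ℓᵢ) = 8/128 + 16/128 + 1/128 + 16/128 + 32/128 = 73/128 = 0.5703125.

0.5703125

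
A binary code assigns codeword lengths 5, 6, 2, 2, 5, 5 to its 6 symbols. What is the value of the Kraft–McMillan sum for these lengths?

0.609375

With common denominator 2^6 = 64: Σ 2^(−ℓᵢ) = 2/64 + 1/64 + 16/64 + 16/64 + 2/64 + 2/64 = 39/64 = 0.609375.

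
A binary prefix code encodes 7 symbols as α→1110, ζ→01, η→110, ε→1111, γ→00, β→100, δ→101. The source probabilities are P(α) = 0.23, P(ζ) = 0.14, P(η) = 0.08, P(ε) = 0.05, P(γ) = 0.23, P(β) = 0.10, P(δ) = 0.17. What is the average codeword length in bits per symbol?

2.91 bits/symbol

L̄ = Σ pᵢ·ℓᵢ = 0.23·4 + 0.14·2 + 0.08·3 + 0.05·4 + 0.23·2 + 0.10·3 + 0.17·3 = 2.91 bits/symbol.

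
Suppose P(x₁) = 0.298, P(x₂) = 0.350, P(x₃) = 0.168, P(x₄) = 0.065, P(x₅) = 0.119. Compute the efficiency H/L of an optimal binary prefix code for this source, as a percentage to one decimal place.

96.4%

Entropy H = −Σ p log₂ p ≈ 2.1047 bits.
Huffman merges: 13/200+119/1000→23/125; 21/125+23/125→44/125; 149/500+7/20→81/125; 44/125+81/125→1. L = 273/125 ≈ 2.1840.
Efficiency = H/L = 2.1047/2.1840 = 96.4%.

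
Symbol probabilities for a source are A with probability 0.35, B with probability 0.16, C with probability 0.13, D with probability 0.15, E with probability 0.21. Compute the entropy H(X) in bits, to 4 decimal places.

2.2191 bits

H = −Σ pᵢ log₂ pᵢ.
−0.35·log₂(0.35) = 0.5301
−0.16·log₂(0.16) = 0.4230
−0.13·log₂(0.13) = 0.3826
−0.15·log₂(0.15) = 0.4105
−0.21·log₂(0.21) = 0.4728
Sum ≈ 2.2191 → 2.2191 bits.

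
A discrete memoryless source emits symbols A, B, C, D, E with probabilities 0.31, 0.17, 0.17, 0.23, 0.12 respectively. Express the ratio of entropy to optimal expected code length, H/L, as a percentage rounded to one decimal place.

Entropy H = −Σ p log₂ p ≈ 2.2477 bits.
Huffman merges: 3/25+17/100→29/100; 17/100+23/100→2/5; 29/100+31/100→3/5; 2/5+3/5→1. L = 229/100 ≈ 2.2900.
Efficiency = H/L = 2.2477/2.2900 = 98.2%.

98.2%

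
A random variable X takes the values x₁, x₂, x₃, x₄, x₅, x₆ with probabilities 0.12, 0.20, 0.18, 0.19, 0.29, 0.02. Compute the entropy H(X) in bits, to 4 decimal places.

H = −Σ pᵢ log₂ pᵢ.
−0.12·log₂(0.12) = 0.3671
−0.20·log₂(0.20) = 0.4644
−0.18·log₂(0.18) = 0.4453
−0.19·log₂(0.19) = 0.4552
−0.29·log₂(0.29) = 0.5179
−0.02·log₂(0.02) = 0.1129
Sum ≈ 2.3628 → 2.3628 bits.

2.3628 bits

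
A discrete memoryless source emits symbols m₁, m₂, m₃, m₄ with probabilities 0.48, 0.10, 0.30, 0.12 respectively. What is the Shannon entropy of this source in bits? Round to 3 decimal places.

1.729 bits

H = −Σ pᵢ log₂ pᵢ.
−0.48·log₂(0.48) = 0.5083
−0.10·log₂(0.10) = 0.3322
−0.30·log₂(0.30) = 0.5211
−0.12·log₂(0.12) = 0.3671
Sum ≈ 1.7286 → 1.729 bits.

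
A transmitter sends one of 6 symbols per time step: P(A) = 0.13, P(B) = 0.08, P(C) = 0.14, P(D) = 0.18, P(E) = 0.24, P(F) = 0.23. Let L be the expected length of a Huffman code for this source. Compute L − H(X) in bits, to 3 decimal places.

Entropy H = −Σ p log₂ p ≈ 2.4984 bits.
Huffman merges: 2/25+13/100→21/100; 7/50+9/50→8/25; 21/100+23/100→11/25; 6/25+8/25→14/25; 11/25+14/25→1. L = 253/100 ≈ 2.5300.
L − H = 2.5300 − 2.4984 = 0.032 bits.

0.032 bits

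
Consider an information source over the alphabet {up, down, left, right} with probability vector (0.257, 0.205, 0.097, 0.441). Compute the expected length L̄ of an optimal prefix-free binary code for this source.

Repeatedly combine the two least-probable nodes; the expected code length is the sum of the merged weights.
merge 97/1000 + 41/200 → 151/500
merge 257/1000 + 151/500 → 559/1000
merge 441/1000 + 559/1000 → 1
L = 151/500 + 559/1000 + 1 = 1861/1000 = 1.861 bits/symbol.

1.861 bits/symbol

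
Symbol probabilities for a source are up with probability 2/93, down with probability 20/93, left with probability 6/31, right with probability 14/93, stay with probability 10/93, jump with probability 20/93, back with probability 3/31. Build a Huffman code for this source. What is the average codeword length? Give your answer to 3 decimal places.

2.688 bits/symbol

Repeatedly combine the two least-probable nodes; the expected code length is the sum of the merged weights.
merge 2/93 + 3/31 → 11/93
merge 10/93 + 11/93 → 7/31
merge 14/93 + 6/31 → 32/93
merge 20/93 + 20/93 → 40/93
merge 7/31 + 32/93 → 53/93
merge 40/93 + 53/93 → 1
L = 11/93 + 7/31 + 32/93 + 40/93 + 53/93 + 1 = 250/93 ≈ 2.688 bits/symbol.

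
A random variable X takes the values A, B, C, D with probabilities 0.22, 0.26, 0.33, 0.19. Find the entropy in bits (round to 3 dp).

1.969 bits

H = −Σ pᵢ log₂ pᵢ.
−0.22·log₂(0.22) = 0.4806
−0.26·log₂(0.26) = 0.5053
−0.33·log₂(0.33) = 0.5278
−0.19·log₂(0.19) = 0.4552
Sum ≈ 1.9689 → 1.969 bits.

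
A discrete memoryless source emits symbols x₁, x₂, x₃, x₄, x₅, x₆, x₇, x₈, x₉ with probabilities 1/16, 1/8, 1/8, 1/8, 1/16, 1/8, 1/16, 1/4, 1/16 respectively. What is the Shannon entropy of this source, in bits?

Each probability is a power of 1/2, so log₂(1/p) is an integer.
H = Σ p·log₂(1/p) = 1/16·4 + 1/8·3 + 1/8·3 + 1/8·3 + 1/16·4 + 1/8·3 + 1/16·4 + 1/4·2 + 1/16·4 = 3 bits.

3 bits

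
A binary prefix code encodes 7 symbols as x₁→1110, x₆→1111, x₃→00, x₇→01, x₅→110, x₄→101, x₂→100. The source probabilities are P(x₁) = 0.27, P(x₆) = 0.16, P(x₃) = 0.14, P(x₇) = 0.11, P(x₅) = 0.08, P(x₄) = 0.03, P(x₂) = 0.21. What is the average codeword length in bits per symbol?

L̄ = Σ pᵢ·ℓᵢ = 0.27·4 + 0.16·4 + 0.14·2 + 0.11·2 + 0.08·3 + 0.03·3 + 0.21·3 = 3.18 bits/symbol.

3.18 bits/symbol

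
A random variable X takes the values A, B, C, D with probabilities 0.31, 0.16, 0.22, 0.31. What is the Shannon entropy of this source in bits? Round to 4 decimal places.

1.9512 bits

H = −Σ pᵢ log₂ pᵢ.
−0.31·log₂(0.31) = 0.5238
−0.16·log₂(0.16) = 0.4230
−0.22·log₂(0.22) = 0.4806
−0.31·log₂(0.31) = 0.5238
Sum ≈ 1.9512 → 1.9512 bits.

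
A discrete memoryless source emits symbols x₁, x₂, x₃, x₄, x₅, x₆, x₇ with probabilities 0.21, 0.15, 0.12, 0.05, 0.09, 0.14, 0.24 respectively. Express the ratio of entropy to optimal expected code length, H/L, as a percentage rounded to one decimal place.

99.3%

Entropy H = −Σ p log₂ p ≈ 2.6704 bits.
Huffman merges: 1/20+9/100→7/50; 3/25+7/50→13/50; 7/50+3/20→29/100; 21/100+6/25→9/20; 13/50+29/100→11/20; 9/20+11/20→1. L = 269/100 ≈ 2.6900.
Efficiency = H/L = 2.6704/2.6900 = 99.3%.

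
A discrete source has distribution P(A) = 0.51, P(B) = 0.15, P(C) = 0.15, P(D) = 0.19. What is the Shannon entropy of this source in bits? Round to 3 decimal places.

1.772 bits

H = −Σ pᵢ log₂ pᵢ.
−0.51·log₂(0.51) = 0.4954
−0.15·log₂(0.15) = 0.4105
−0.15·log₂(0.15) = 0.4105
−0.19·log₂(0.19) = 0.4552
Sum ≈ 1.7717 → 1.772 bits.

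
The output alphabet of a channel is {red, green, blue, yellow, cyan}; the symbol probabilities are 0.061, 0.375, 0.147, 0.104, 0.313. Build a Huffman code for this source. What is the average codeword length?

Repeatedly combine the two least-probable nodes; the expected code length is the sum of the merged weights.
merge 61/1000 + 13/125 → 33/200
merge 147/1000 + 33/200 → 39/125
merge 39/125 + 313/1000 → 5/8
merge 3/8 + 5/8 → 1
L = 33/200 + 39/125 + 5/8 + 1 = 1051/500 = 2.102 bits/symbol.

2.102 bits/symbol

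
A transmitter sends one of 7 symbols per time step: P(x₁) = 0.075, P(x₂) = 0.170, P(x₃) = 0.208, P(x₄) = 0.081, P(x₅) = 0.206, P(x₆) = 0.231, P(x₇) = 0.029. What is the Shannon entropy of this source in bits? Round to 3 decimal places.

2.586 bits

H = −Σ pᵢ log₂ pᵢ.
−0.075·log₂(0.075) = 0.2803
−0.170·log₂(0.170) = 0.4346
−0.208·log₂(0.208) = 0.4712
−0.081·log₂(0.081) = 0.2937
−0.206·log₂(0.206) = 0.4695
−0.231·log₂(0.231) = 0.4883
−0.029·log₂(0.029) = 0.1481
Sum ≈ 2.5858 → 2.586 bits.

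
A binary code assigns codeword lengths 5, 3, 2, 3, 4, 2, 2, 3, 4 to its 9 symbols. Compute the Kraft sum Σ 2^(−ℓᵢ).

With common denominator 2^5 = 32: Σ 2^(−ℓᵢ) = 1/32 + 4/32 + 8/32 + 4/32 + 2/32 + 8/32 + 8/32 + 4/32 + 2/32 = 41/32 = 1.28125.

1.28125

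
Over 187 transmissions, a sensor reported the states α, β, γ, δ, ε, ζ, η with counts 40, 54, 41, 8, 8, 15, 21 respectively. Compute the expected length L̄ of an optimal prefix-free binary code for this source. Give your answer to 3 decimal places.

Probabilities are the counts divided by 187.
Repeatedly combine the two least-probable nodes; the expected code length is the sum of the merged weights.
merge 8/187 + 8/187 → 16/187
merge 15/187 + 16/187 → 31/187
merge 21/187 + 31/187 → 52/187
merge 40/187 + 41/187 → 81/187
merge 52/187 + 54/187 → 106/187
merge 81/187 + 106/187 → 1
L = 16/187 + 31/187 + 52/187 + 81/187 + 106/187 + 1 = 43/17 ≈ 2.529 bits/symbol.

2.529 bits/symbol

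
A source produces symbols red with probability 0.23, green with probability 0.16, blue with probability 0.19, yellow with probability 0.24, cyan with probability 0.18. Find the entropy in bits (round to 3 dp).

H = −Σ pᵢ log₂ pᵢ.
−0.23·log₂(0.23) = 0.4877
−0.16·log₂(0.16) = 0.4230
−0.19·log₂(0.19) = 0.4552
−0.24·log₂(0.24) = 0.4941
−0.18·log₂(0.18) = 0.4453
Sum ≈ 2.3054 → 2.305 bits.

2.305 bits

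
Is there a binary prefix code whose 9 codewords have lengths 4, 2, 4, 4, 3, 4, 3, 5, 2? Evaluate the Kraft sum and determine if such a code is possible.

With common denominator 2^5 = 32: Σ 2^(−ℓᵢ) = 2/32 + 8/32 + 2/32 + 2/32 + 4/32 + 2/32 + 4/32 + 1/32 + 8/32 = 33/32 = 1.03125.
Kraft's inequality requires Σ ≤ 1; here Σ = 1.03125 > 1, so no such prefix code exists.

1.03125; no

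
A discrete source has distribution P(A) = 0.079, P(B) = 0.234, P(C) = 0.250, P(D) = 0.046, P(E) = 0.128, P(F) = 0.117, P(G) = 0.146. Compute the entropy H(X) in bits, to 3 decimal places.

H = −Σ pᵢ log₂ pᵢ.
−0.079·log₂(0.079) = 0.2893
−0.234·log₂(0.234) = 0.4903
−0.250·log₂(0.250) = 0.5000
−0.046·log₂(0.046) = 0.2043
−0.128·log₂(0.128) = 0.3796
−0.117·log₂(0.117) = 0.3622
−0.146·log₂(0.146) = 0.4053
Sum ≈ 2.6310 → 2.631 bits.

2.631 bits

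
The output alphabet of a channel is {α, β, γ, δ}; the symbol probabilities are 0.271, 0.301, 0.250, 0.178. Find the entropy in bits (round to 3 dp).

H = −Σ pᵢ log₂ pᵢ.
−0.271·log₂(0.271) = 0.5105
−0.301·log₂(0.301) = 0.5214
−0.250·log₂(0.250) = 0.5000
−0.178·log₂(0.178) = 0.4432
Sum ≈ 1.9751 → 1.975 bits.

1.975 bits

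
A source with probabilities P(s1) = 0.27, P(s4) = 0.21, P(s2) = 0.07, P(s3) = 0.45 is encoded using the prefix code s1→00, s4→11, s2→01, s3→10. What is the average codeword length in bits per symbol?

2 bits/symbol

L̄ = Σ pᵢ·ℓᵢ = 0.27·2 + 0.21·2 + 0.07·2 + 0.45·2 = 2 bits/symbol.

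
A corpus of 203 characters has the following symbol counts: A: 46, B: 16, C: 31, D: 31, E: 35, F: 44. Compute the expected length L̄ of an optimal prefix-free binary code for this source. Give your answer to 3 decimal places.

2.557 bits/symbol

Probabilities are the counts divided by 203.
Repeatedly combine the two least-probable nodes; the expected code length is the sum of the merged weights.
merge 16/203 + 31/203 → 47/203
merge 31/203 + 5/29 → 66/203
merge 44/203 + 46/203 → 90/203
merge 47/203 + 66/203 → 113/203
merge 90/203 + 113/203 → 1
L = 47/203 + 66/203 + 90/203 + 113/203 + 1 = 519/203 ≈ 2.557 bits/symbol.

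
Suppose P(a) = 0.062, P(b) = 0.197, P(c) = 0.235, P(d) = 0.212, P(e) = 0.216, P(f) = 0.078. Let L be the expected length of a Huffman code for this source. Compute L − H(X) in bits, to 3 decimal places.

0.037 bits

Entropy H = −Σ p log₂ p ≈ 2.4405 bits.
Huffman merges: 31/500+39/500→7/50; 7/50+197/1000→337/1000; 53/250+27/125→107/250; 47/200+337/1000→143/250; 107/250+143/250→1. L = 2477/1000 ≈ 2.4770.
L − H = 2.4770 − 2.4405 = 0.037 bits.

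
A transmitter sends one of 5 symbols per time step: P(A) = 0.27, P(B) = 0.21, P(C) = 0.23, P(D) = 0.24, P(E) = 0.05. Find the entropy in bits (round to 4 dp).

H = −Σ pᵢ log₂ pᵢ.
−0.27·log₂(0.27) = 0.5100
−0.21·log₂(0.21) = 0.4728
−0.23·log₂(0.23) = 0.4877
−0.24·log₂(0.24) = 0.4941
−0.05·log₂(0.05) = 0.2161
Sum ≈ 2.1807 → 2.1807 bits.

2.1807 bits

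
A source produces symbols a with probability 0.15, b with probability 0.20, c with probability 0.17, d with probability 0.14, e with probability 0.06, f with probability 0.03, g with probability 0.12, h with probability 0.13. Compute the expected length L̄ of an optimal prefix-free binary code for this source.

2.89 bits/symbol

Repeatedly combine the two least-probable nodes; the expected code length is the sum of the merged weights.
merge 3/100 + 3/50 → 9/100
merge 9/100 + 3/25 → 21/100
merge 13/100 + 7/50 → 27/100
merge 3/20 + 17/100 → 8/25
merge 1/5 + 21/100 → 41/100
merge 27/100 + 8/25 → 59/100
merge 41/100 + 59/100 → 1
L = 9/100 + 21/100 + 27/100 + 8/25 + 41/100 + 59/100 + 1 = 289/100 = 2.89 bits/symbol.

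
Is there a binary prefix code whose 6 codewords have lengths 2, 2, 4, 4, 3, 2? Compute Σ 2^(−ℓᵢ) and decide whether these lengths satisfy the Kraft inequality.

With common denominator 2^4 = 16: Σ 2^(−ℓᵢ) = 4/16 + 4/16 + 1/16 + 1/16 + 2/16 + 4/16 = 16/16 = 1.
Kraft's inequality requires Σ ≤ 1; here Σ = 1 ≤ 1, so such a prefix code exists.

1; yes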